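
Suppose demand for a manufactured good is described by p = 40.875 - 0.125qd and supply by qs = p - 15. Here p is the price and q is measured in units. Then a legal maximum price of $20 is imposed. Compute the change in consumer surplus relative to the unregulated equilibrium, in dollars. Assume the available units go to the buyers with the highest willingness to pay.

Rearranging demand gives qd = 327 - 8p. Without the control the market clears where 327 - 8p = p - 15, i.e. p* = 38 and q* = 23.
Because the ceiling (20) lies below the market-clearing price, it is binding.
At p = 20: qd = 327 - 8·20 = 167 and qs = 20 - 15 = 5.
Consumer surplus without the control is ½ · (40.875 - 38) · 23 = 33.0625.
With the ceiling, 5 units are sold at 20 (assume they go to the highest-value buyers). The demand price at q = 5 is 40.25, so CS = ½ · [(40.875 - 20) + (40.25 - 20)] · 5 = 102.8125.
Change in consumer surplus = 102.8125 - 33.0625 = 69.75.

69.75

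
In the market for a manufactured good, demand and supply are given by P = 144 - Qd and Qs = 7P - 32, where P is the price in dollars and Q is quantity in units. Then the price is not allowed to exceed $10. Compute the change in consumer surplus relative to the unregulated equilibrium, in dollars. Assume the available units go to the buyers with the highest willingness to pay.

-3072

Rearranging demand gives Qd = 144 - P. In a free market, 144 - P = 7P - 32 gives the equilibrium P* = 22, Q* = 122.
Since 10 < 22, the ceiling is binding.
At P = 10: Qd = 144 - 10 = 134 and Qs = 7·10 - 32 = 38.
Consumer surplus without the control is ½ · (144 - 22) · 122 = 7442.
With the ceiling, 38 units are sold at 10 (assume they go to the highest-value buyers). The demand price at Q = 38 is 106, so CS = ½ · [(144 - 10) + (106 - 10)] · 38 = 4370.
Change in consumer surplus = 4370 - 7442 = -3072.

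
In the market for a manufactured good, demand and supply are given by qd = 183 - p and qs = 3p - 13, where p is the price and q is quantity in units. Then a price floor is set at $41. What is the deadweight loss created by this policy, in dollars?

Setting quantity demanded equal to quantity supplied, 183 - p = 3p - 13, gives p* = 49 and q* = 134.
The floor of 41 is below the equilibrium price 49, so it is not binding; the market clears at p* = 49, q* = 134.
Since the control does not bind, no trades are prevented and deadweight loss is zero.

0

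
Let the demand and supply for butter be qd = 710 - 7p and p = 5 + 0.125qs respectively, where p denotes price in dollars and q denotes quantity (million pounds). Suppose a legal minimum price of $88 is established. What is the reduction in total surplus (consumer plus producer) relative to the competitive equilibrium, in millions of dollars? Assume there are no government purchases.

9476.25

Rearranging supply gives qs = 8p - 40. Without the control the market clears where 710 - 7p = 8p - 40, i.e. p* = 50 and q* = 360.
Because the floor (88) lies above the market-clearing price, it is binding.
At p = 88: qd = 710 - 7·88 = 94 and qs = 8·88 - 40 = 664.
Quantity traded falls to 94. At q = 94 the demand price is (710 - 94)/7 = 88 and the supply price is (40 + 94)/8 = 16.75.
Deadweight loss = ½ · (88 - 16.75) · (360 - 94) = ½ · 71.25 · 266 = 9476.25.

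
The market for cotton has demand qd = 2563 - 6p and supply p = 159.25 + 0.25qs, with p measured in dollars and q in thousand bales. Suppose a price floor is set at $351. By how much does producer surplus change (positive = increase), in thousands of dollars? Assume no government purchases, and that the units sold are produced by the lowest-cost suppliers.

9842.5

Rearranging supply gives qs = 4p - 637. Setting quantity demanded equal to quantity supplied, 2563 - 6p = 4p - 637, gives p* = 320 and q* = 643.
Since 351 > 320, the floor is binding.
At p = 351: qd = 2563 - 6·351 = 457 and qs = 4·351 - 637 = 767.
Producer surplus without the control is ½ · (320 - 159.25) · 643 = 51681.125.
With the floor, 457 units are sold at 351. The supply price at q = 457 is 273.5, so PS = ½ · [(351 - 159.25) + (351 - 273.5)] · 457 = 61523.625.
Change in producer surplus = 61523.625 - 51681.125 = 9842.5.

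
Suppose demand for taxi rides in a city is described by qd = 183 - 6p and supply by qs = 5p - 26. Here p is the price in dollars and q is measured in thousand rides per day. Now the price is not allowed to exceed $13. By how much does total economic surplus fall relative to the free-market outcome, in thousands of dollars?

165

Setting quantity demanded equal to quantity supplied, 183 - 6p = 5p - 26, gives p* = 19 and q* = 69.
Since 13 < 19, the ceiling is binding.
At p = 13: qd = 183 - 6·13 = 105 and qs = 5·13 - 26 = 39.
Quantity traded falls to 39. At q = 39 the demand price is (183 - 39)/6 = 24 and the supply price is (26 + 39)/5 = 13.
Deadweight loss = ½ · (24 - 13) · (69 - 39) = ½ · 11 · 30 = 165.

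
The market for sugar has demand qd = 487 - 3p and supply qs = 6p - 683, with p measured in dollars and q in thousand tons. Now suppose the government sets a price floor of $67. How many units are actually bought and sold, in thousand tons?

97

Without the control the market clears where 487 - 3p = 6p - 683, i.e. p* = 130 and q* = 97.
Since 67 is below p* = 130, the floor does not bind and the free-market outcome prevails.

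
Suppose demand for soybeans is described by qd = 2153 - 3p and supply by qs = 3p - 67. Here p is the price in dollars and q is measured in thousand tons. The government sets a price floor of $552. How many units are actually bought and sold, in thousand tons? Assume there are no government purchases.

Equilibrium: 2153 - 3p = 3p - 67, so 2220 = 6p and p* = 370, q* = 1043.
Since 552 > 370, the floor is binding.
At p = 552: qd = 2153 - 3·552 = 497 and qs = 3·552 - 67 = 1589.
The quantity actually transacted is the short side, demand: 497.

497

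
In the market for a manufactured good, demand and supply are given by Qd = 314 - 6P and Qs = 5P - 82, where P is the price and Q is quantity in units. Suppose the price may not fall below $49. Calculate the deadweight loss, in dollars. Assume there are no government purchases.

In a free market, 314 - 6P = 5P - 82 gives the equilibrium P* = 36, Q* = 98.
Because the floor (49) lies above the market-clearing price, it is binding.
At P = 49: Qd = 314 - 6·49 = 20 and Qs = 5·49 - 82 = 163.
Quantity traded falls to 20. At Q = 20 the demand price is (314 - 20)/6 = 49 and the supply price is (82 + 20)/5 = 20.4.
Deadweight loss = ½ · (49 - 20.4) · (98 - 20) = ½ · 28.6 · 78 = 1115.4.

1115.4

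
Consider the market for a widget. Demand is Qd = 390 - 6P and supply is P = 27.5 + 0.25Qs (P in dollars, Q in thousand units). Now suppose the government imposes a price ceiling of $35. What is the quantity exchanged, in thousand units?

Rearranging supply gives Qs = 4P - 110. Without the control the market clears where 390 - 6P = 4P - 110, i.e. P* = 50 and Q* = 90.
Because the ceiling (35) lies below the market-clearing price, it is binding.
At P = 35: Qd = 390 - 6·35 = 180 and Qs = 4·35 - 110 = 30.
The quantity actually transacted is the short side, supply: 30.

30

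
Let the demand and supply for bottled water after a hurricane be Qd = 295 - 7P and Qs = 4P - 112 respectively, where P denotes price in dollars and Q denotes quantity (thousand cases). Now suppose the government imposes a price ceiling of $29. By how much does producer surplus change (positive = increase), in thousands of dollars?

Without the control the market clears where 295 - 7P = 4P - 112, i.e. P* = 37 and Q* = 36.
The ceiling of 29 is below the equilibrium price 37, so it binds.
At P = 29: Qd = 295 - 7·29 = 92 and Qs = 4·29 - 112 = 4.
Producer surplus without the control is ½ · (37 - 28) · 36 = 162.
With the ceiling, producers sell 4 units at 29, so PS = ½ · (29 - 28) · 4 = 2.
Change in producer surplus = 2 - 162 = -160.

-160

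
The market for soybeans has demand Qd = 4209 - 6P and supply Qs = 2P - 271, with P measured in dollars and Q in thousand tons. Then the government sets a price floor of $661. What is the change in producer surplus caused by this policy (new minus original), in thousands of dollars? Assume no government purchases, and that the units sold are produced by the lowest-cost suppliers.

Setting quantity demanded equal to quantity supplied, 4209 - 6P = 2P - 271, gives P* = 560 and Q* = 849.
The floor of 661 is above the equilibrium price 560, so it binds.
At P = 661: Qd = 4209 - 6·661 = 243 and Qs = 2·661 - 271 = 1051.
Producer surplus without the control is ½ · (560 - 135.5) · 849 = 180200.25.
With the floor, 243 units are sold at 661. The supply price at Q = 243 is 257, so PS = ½ · [(661 - 135.5) + (661 - 257)] · 243 = 112934.25.
Change in producer surplus = 112934.25 - 180200.25 = -67266.

-67266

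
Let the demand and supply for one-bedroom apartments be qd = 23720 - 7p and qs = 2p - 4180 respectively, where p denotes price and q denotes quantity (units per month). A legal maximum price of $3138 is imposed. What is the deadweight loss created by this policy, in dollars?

0

Setting quantity demanded equal to quantity supplied, 23720 - 7p = 2p - 4180, gives p* = 3100 and q* = 2020.
The ceiling of 3138 is above the equilibrium price 3100, so it is not binding; the market clears at p* = 3100, q* = 2020.
Since the control does not bind, no trades are prevented and deadweight loss is zero.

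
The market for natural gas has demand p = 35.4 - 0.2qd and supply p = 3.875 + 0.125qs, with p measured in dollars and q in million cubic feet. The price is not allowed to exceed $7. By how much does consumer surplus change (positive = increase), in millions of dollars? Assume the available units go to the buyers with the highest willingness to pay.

Rearranging demand gives qd = 177 - 5p; rearranging supply gives qs = 8p - 31. Setting quantity demanded equal to quantity supplied, 177 - 5p = 8p - 31, gives p* = 16 and q* = 97.
The ceiling of 7 is below the equilibrium price 16, so it binds.
At p = 7: qd = 177 - 5·7 = 142 and qs = 8·7 - 31 = 25.
Consumer surplus without the control is ½ · (35.4 - 16) · 97 = 940.9.
With the ceiling, 25 units are sold at 7 (assume they go to the highest-value buyers). The demand price at q = 25 is 30.4, so CS = ½ · [(35.4 - 7) + (30.4 - 7)] · 25 = 647.5.
Change in consumer surplus = 647.5 - 940.9 = -293.4.

-293.4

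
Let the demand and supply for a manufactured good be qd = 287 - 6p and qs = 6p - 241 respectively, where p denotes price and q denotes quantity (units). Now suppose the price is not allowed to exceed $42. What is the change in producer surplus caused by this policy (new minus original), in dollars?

-34

In a free market, 287 - 6p = 6p - 241 gives the equilibrium p* = 44, q* = 23.
The ceiling of 42 is below the equilibrium price 44, so it binds.
At p = 42: qd = 287 - 6·42 = 35 and qs = 6·42 - 241 = 11.
Producer surplus without the control is ½ · (44 - 241/6) · 23 = 529/12.
With the ceiling, producers sell 11 units at 42, so PS = ½ · (42 - 241/6) · 11 = 121/12.
Change in producer surplus = 121/12 - 529/12 = -34.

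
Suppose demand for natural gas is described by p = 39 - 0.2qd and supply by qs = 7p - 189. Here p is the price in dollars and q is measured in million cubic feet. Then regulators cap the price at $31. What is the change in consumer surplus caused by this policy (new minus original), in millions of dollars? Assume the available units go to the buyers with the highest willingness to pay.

Rearranging demand gives qd = 195 - 5p. In a free market, 195 - 5p = 7p - 189 gives the equilibrium p* = 32, q* = 35.
Because the ceiling (31) lies below the market-clearing price, it is binding.
At p = 31: qd = 195 - 5·31 = 40 and qs = 7·31 - 189 = 28.
Consumer surplus without the control is ½ · (39 - 32) · 35 = 122.5.
With the ceiling, 28 units are sold at 31 (assume they go to the highest-value buyers). The demand price at q = 28 is 33.4, so CS = ½ · [(39 - 31) + (33.4 - 31)] · 28 = 145.6.
Change in consumer surplus = 145.6 - 122.5 = 23.1.

23.1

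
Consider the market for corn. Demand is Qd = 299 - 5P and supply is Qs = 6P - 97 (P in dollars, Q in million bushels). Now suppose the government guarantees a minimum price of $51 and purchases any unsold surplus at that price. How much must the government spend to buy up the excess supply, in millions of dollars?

8415

Equilibrium: 299 - 5P = 6P - 97, so 396 = 11P and P* = 36, Q* = 119.
The floor of 51 is above the equilibrium price 36, so it binds.
At P = 51: Qd = 299 - 5·51 = 44 and Qs = 6·51 - 97 = 209.
Surplus = Qs - Qd = 165.
Government expenditure = surplus × support price = 165 × 51 = 8415.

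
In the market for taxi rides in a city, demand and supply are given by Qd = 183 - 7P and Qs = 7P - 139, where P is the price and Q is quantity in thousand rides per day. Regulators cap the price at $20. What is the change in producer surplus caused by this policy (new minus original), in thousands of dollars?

Setting quantity demanded equal to quantity supplied, 183 - 7P = 7P - 139, gives P* = 23 and Q* = 22.
Because the ceiling (20) lies below the market-clearing price, it is binding.
At P = 20: Qd = 183 - 7·20 = 43 and Qs = 7·20 - 139 = 1.
Producer surplus without the control is ½ · (23 - 139/7) · 22 = 242/7.
With the ceiling, producers sell 1 units at 20, so PS = ½ · (20 - 139/7) · 1 = 1/14.
Change in producer surplus = 1/14 - 242/7 = -34.5.

-34.5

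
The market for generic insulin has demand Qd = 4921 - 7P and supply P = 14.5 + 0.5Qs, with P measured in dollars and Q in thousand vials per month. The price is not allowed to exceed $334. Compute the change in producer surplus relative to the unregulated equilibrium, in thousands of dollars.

-184680

Rearranging supply gives Qs = 2P - 29. Without the control the market clears where 4921 - 7P = 2P - 29, i.e. P* = 550 and Q* = 1071.
Since 334 < 550, the ceiling is binding.
At P = 334: Qd = 4921 - 7·334 = 2583 and Qs = 2·334 - 29 = 639.
Producer surplus without the control is ½ · (550 - 14.5) · 1071 = 286760.25.
With the ceiling, producers sell 639 units at 334, so PS = ½ · (334 - 14.5) · 639 = 102080.25.
Change in producer surplus = 102080.25 - 286760.25 = -184680.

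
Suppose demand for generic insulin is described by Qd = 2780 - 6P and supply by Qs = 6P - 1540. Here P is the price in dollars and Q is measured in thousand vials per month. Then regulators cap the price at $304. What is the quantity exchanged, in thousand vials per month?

284

Setting quantity demanded equal to quantity supplied, 2780 - 6P = 6P - 1540, gives P* = 360 and Q* = 620.
Since 304 < 360, the ceiling is binding.
At P = 304: Qd = 2780 - 6·304 = 956 and Qs = 6·304 - 1540 = 284.
The quantity actually transacted is the short side, supply: 284.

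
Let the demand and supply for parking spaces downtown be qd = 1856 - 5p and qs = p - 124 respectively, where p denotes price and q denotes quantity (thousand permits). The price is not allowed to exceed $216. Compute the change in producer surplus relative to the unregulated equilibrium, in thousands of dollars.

-16986

Without the control the market clears where 1856 - 5p = p - 124, i.e. p* = 330 and q* = 206.
Since 216 < 330, the ceiling is binding.
At p = 216: qd = 1856 - 5·216 = 776 and qs = 216 - 124 = 92.
Producer surplus without the control is ½ · (330 - 124) · 206 = 21218.
With the ceiling, producers sell 92 units at 216, so PS = ½ · (216 - 124) · 92 = 4232.
Change in producer surplus = 4232 - 21218 = -16986.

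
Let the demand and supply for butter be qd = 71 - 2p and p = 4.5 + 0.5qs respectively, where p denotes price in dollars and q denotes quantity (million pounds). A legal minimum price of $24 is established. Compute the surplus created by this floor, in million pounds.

16

Rearranging supply gives qs = 2p - 9. Without the control the market clears where 71 - 2p = 2p - 9, i.e. p* = 20 and q* = 31.
The floor of 24 is above the equilibrium price 20, so it binds.
At p = 24: qd = 71 - 2·24 = 23 and qs = 2·24 - 9 = 39.
Surplus = qs - qd = 39 - 23 = 16.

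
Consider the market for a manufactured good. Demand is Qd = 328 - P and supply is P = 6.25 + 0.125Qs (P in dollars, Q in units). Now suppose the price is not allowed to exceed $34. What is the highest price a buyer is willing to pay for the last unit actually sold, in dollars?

106

Rearranging supply gives Qs = 8P - 50. Without the control the market clears where 328 - P = 8P - 50, i.e. P* = 42 and Q* = 286.
Since 34 < 42, the ceiling is binding.
At P = 34: Qd = 328 - 34 = 294 and Qs = 8·34 - 50 = 222.
Only 222 units reach the market. On the demand curve, the marginal buyer's willingness to pay at Q = 222 is (328 - 222) = 106.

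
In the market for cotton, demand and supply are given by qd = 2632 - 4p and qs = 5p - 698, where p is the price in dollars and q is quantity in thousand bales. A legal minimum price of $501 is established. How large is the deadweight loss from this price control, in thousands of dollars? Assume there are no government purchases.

Equilibrium: 2632 - 4p = 5p - 698, so 3330 = 9p and p* = 370, q* = 1152.
The floor of 501 is above the equilibrium price 370, so it binds.
At p = 501: qd = 2632 - 4·501 = 628 and qs = 5·501 - 698 = 1807.
Quantity traded falls to 628. At q = 628 the demand price is (2632 - 628)/4 = 501 and the supply price is (698 + 628)/5 = 265.2.
Deadweight loss = ½ · (501 - 265.2) · (1152 - 628) = ½ · 235.8 · 524 = 61779.6.

61779.6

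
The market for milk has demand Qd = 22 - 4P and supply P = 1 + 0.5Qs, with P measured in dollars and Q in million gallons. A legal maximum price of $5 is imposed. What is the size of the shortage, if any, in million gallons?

Rearranging supply gives Qs = 2P - 2. Equilibrium: 22 - 4P = 2P - 2, so 24 = 6P and P* = 4, Q* = 6.
Since 5 is above P* = 4, the ceiling does not bind and the free-market outcome prevails.
Since the control does not bind, there is no shortage.

0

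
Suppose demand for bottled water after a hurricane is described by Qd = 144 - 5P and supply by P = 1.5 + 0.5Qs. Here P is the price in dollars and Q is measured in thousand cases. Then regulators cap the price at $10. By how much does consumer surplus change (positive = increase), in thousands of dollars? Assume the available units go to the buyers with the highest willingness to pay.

138.6

Rearranging supply gives Qs = 2P - 3. Equilibrium: 144 - 5P = 2P - 3, so 147 = 7P and P* = 21, Q* = 39.
The ceiling of 10 is below the equilibrium price 21, so it binds.
At P = 10: Qd = 144 - 5·10 = 94 and Qs = 2·10 - 3 = 17.
Consumer surplus without the control is ½ · (28.8 - 21) · 39 = 152.1.
With the ceiling, 17 units are sold at 10 (assume they go to the highest-value buyers). The demand price at Q = 17 is 25.4, so CS = ½ · [(28.8 - 10) + (25.4 - 10)] · 17 = 290.7.
Change in consumer surplus = 290.7 - 152.1 = 138.6.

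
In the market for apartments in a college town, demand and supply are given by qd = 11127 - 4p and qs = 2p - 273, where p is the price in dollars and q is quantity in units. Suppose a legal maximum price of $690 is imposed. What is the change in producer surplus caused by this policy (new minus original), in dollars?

In a free market, 11127 - 4p = 2p - 273 gives the equilibrium p* = 1900, q* = 3527.
Because the ceiling (690) lies below the market-clearing price, it is binding.
At p = 690: qd = 11127 - 4·690 = 8367 and qs = 2·690 - 273 = 1107.
Producer surplus without the control is ½ · (1900 - 136.5) · 3527 = 3109932.25.
With the ceiling, producers sell 1107 units at 690, so PS = ½ · (690 - 136.5) · 1107 = 306362.25.
Change in producer surplus = 306362.25 - 3109932.25 = -2803570.

-2803570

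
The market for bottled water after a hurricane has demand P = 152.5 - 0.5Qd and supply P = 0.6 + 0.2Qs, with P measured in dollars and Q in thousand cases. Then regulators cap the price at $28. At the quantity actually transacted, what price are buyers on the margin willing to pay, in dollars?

Rearranging demand gives Qd = 305 - 2P; rearranging supply gives Qs = 5P - 3. Setting quantity demanded equal to quantity supplied, 305 - 2P = 5P - 3, gives P* = 44 and Q* = 217.
Because the ceiling (28) lies below the market-clearing price, it is binding.
At P = 28: Qd = 305 - 2·28 = 249 and Qs = 5·28 - 3 = 137.
Only 137 units reach the market. On the demand curve, the marginal buyer's willingness to pay at Q = 137 is (305 - 137)/2 = 84.

84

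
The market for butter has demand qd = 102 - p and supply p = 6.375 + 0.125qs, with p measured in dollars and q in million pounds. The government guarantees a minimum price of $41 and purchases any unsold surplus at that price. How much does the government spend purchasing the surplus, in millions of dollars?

Rearranging supply gives qs = 8p - 51. In a free market, 102 - p = 8p - 51 gives the equilibrium p* = 17, q* = 85.
Because the floor (41) lies above the market-clearing price, it is binding.
At p = 41: qd = 102 - 41 = 61 and qs = 8·41 - 51 = 277.
Surplus = qs - qd = 216.
Government expenditure = surplus × support price = 216 × 41 = 8856.

8856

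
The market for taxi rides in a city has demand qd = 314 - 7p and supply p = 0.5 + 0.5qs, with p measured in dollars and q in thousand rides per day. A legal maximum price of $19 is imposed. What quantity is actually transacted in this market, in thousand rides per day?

Rearranging supply gives qs = 2p - 1. Equilibrium: 314 - 7p = 2p - 1, so 315 = 9p and p* = 35, q* = 69.
The ceiling of 19 is below the equilibrium price 35, so it binds.
At p = 19: qd = 314 - 7·19 = 181 and qs = 2·19 - 1 = 37.
The quantity actually transacted is the short side, supply: 37.

37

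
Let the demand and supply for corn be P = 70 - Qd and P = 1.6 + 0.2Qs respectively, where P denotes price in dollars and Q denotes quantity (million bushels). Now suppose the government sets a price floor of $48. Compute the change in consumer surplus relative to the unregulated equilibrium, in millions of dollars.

Rearranging demand gives Qd = 70 - P; rearranging supply gives Qs = 5P - 8. In a free market, 70 - P = 5P - 8 gives the equilibrium P* = 13, Q* = 57.
The floor of 48 is above the equilibrium price 13, so it binds.
At P = 48: Qd = 70 - 48 = 22 and Qs = 5·48 - 8 = 232.
Consumer surplus without the control is ½ · (70 - 13) · 57 = 1624.5.
With the floor, consumers buy 22 units at 48, so CS = ½ · (70 - 48) · 22 = 242.
Change in consumer surplus = 242 - 1624.5 = -1382.5.

-1382.5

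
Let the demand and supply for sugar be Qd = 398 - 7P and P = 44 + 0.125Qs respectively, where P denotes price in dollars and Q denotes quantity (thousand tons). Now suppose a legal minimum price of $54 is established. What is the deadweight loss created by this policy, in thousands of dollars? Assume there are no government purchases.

Rearranging supply gives Qs = 8P - 352. Setting quantity demanded equal to quantity supplied, 398 - 7P = 8P - 352, gives P* = 50 and Q* = 48.
The floor of 54 is above the equilibrium price 50, so it binds.
At P = 54: Qd = 398 - 7·54 = 20 and Qs = 8·54 - 352 = 80.
Quantity traded falls to 20. At Q = 20 the demand price is (398 - 20)/7 = 54 and the supply price is (352 + 20)/8 = 46.5.
Deadweight loss = ½ · (54 - 46.5) · (48 - 20) = ½ · 7.5 · 28 = 105.

105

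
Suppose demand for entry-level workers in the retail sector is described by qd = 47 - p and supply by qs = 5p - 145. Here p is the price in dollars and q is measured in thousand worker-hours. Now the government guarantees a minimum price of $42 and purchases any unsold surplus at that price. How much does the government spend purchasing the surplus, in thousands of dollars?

2520

In a free market, 47 - p = 5p - 145 gives the equilibrium p* = 32, q* = 15.
Because the floor (42) lies above the market-clearing price, it is binding.
At p = 42: qd = 47 - 42 = 5 and qs = 5·42 - 145 = 65.
Surplus = qs - qd = 60.
Government expenditure = surplus × support price = 60 × 42 = 2520.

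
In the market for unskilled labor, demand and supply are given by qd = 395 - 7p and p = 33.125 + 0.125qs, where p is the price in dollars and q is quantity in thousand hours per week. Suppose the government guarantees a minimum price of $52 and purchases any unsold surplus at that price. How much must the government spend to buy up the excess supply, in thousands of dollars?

6240

Rearranging supply gives qs = 8p - 265. Setting quantity demanded equal to quantity supplied, 395 - 7p = 8p - 265, gives p* = 44 and q* = 87.
Because the floor (52) lies above the market-clearing price, it is binding.
At p = 52: qd = 395 - 7·52 = 31 and qs = 8·52 - 265 = 151.
Surplus = qs - qd = 120.
Government expenditure = surplus × support price = 120 × 52 = 6240.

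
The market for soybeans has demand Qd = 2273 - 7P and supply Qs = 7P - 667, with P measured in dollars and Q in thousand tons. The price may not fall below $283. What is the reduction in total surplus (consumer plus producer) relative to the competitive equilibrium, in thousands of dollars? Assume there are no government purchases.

37303

Equilibrium: 2273 - 7P = 7P - 667, so 2940 = 14P and P* = 210, Q* = 803.
Since 283 > 210, the floor is binding.
At P = 283: Qd = 2273 - 7·283 = 292 and Qs = 7·283 - 667 = 1314.
Quantity traded falls to 292. At Q = 292 the demand price is (2273 - 292)/7 = 283 and the supply price is (667 + 292)/7 = 137.
Deadweight loss = ½ · (283 - 137) · (803 - 292) = ½ · 146 · 511 = 37303.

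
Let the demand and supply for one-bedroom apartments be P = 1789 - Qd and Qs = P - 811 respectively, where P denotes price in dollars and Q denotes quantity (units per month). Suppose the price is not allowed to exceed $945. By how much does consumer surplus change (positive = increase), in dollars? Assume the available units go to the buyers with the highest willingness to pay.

Rearranging demand gives Qd = 1789 - P. In a free market, 1789 - P = P - 811 gives the equilibrium P* = 1300, Q* = 489.
Because the ceiling (945) lies below the market-clearing price, it is binding.
At P = 945: Qd = 1789 - 945 = 844 and Qs = 945 - 811 = 134.
Consumer surplus without the control is ½ · (1789 - 1300) · 489 = 119560.5.
With the ceiling, 134 units are sold at 945 (assume they go to the highest-value buyers). The demand price at Q = 134 is 1655, so CS = ½ · [(1789 - 945) + (1655 - 945)] · 134 = 104118.
Change in consumer surplus = 104118 - 119560.5 = -15442.5.

-15442.5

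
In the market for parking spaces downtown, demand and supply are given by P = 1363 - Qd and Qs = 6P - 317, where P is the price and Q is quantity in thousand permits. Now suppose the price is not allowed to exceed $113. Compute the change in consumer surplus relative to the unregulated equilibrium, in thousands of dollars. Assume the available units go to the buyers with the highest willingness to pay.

Rearranging demand gives Qd = 1363 - P. Equilibrium: 1363 - P = 6P - 317, so 1680 = 7P and P* = 240, Q* = 1123.
Since 113 < 240, the ceiling is binding.
At P = 113: Qd = 1363 - 113 = 1250 and Qs = 6·113 - 317 = 361.
Consumer surplus without the control is ½ · (1363 - 240) · 1123 = 630564.5.
With the ceiling, 361 units are sold at 113 (assume they go to the highest-value buyers). The demand price at Q = 361 is 1002, so CS = ½ · [(1363 - 113) + (1002 - 113)] · 361 = 386089.5.
Change in consumer surplus = 386089.5 - 630564.5 = -244475.

-244475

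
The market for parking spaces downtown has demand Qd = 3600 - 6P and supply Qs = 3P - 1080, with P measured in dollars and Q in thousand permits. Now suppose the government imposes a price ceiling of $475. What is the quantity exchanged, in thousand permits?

Without the control the market clears where 3600 - 6P = 3P - 1080, i.e. P* = 520 and Q* = 480.
The ceiling of 475 is below the equilibrium price 520, so it binds.
At P = 475: Qd = 3600 - 6·475 = 750 and Qs = 3·475 - 1080 = 345.
The quantity actually transacted is the short side, supply: 345.

345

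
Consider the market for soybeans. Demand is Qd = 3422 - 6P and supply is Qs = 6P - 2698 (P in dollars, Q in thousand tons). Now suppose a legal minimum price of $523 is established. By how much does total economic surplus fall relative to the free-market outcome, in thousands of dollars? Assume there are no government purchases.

1014

Without the control the market clears where 3422 - 6P = 6P - 2698, i.e. P* = 510 and Q* = 362.
Since 523 > 510, the floor is binding.
At P = 523: Qd = 3422 - 6·523 = 284 and Qs = 6·523 - 2698 = 440.
Quantity traded falls to 284. At Q = 284 the demand price is (3422 - 284)/6 = 523 and the supply price is (2698 + 284)/6 = 497.
Deadweight loss = ½ · (523 - 497) · (362 - 284) = ½ · 26 · 78 = 1014.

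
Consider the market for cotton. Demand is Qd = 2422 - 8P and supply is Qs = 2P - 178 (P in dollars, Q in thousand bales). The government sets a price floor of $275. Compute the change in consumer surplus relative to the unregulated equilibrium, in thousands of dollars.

-4230

Equilibrium: 2422 - 8P = 2P - 178, so 2600 = 10P and P* = 260, Q* = 342.
The floor of 275 is above the equilibrium price 260, so it binds.
At P = 275: Qd = 2422 - 8·275 = 222 and Qs = 2·275 - 178 = 372.
Consumer surplus without the control is ½ · (302.75 - 260) · 342 = 7310.25.
With the floor, consumers buy 222 units at 275, so CS = ½ · (302.75 - 275) · 222 = 3080.25.
Change in consumer surplus = 3080.25 - 7310.25 = -4230.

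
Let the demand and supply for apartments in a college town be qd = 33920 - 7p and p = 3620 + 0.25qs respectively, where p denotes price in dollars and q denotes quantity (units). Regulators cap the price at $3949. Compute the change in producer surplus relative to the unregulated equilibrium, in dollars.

Rearranging supply gives qs = 4p - 14480. Setting quantity demanded equal to quantity supplied, 33920 - 7p = 4p - 14480, gives p* = 4400 and q* = 3120.
Since 3949 < 4400, the ceiling is binding.
At p = 3949: qd = 33920 - 7·3949 = 6277 and qs = 4·3949 - 14480 = 1316.
Producer surplus without the control is ½ · (4400 - 3620) · 3120 = 1216800.
With the ceiling, producers sell 1316 units at 3949, so PS = ½ · (3949 - 3620) · 1316 = 216482.
Change in producer surplus = 216482 - 1216800 = -1000318.

-1000318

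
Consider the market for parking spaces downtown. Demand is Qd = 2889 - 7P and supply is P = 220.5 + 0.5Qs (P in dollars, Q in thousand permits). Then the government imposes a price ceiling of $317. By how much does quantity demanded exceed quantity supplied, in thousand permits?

Rearranging supply gives Qs = 2P - 441. Equilibrium: 2889 - 7P = 2P - 441, so 3330 = 9P and P* = 370, Q* = 299.
Since 317 < 370, the ceiling is binding.
At P = 317: Qd = 2889 - 7·317 = 670 and Qs = 2·317 - 441 = 193.
Shortage = Qd - Qs = 670 - 193 = 477.

477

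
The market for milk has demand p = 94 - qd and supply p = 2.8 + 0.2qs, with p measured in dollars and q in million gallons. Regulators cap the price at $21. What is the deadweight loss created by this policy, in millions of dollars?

Rearranging demand gives qd = 94 - p; rearranging supply gives qs = 5p - 14. Without the control the market clears where 94 - p = 5p - 14, i.e. p* = 18 and q* = 76.
Since 21 is above p* = 18, the ceiling does not bind and the free-market outcome prevails.
Since the control does not bind, no trades are prevented and deadweight loss is zero.

0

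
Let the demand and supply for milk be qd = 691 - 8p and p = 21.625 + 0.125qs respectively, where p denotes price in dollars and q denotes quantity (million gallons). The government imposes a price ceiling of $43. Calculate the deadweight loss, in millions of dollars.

Rearranging supply gives qs = 8p - 173. In a free market, 691 - 8p = 8p - 173 gives the equilibrium p* = 54, q* = 259.
The ceiling of 43 is below the equilibrium price 54, so it binds.
At p = 43: qd = 691 - 8·43 = 347 and qs = 8·43 - 173 = 171.
Quantity traded falls to 171. At q = 171 the demand price is (691 - 171)/8 = 65 and the supply price is (173 + 171)/8 = 43.
Deadweight loss = ½ · (65 - 43) · (259 - 171) = ½ · 22 · 88 = 968.

968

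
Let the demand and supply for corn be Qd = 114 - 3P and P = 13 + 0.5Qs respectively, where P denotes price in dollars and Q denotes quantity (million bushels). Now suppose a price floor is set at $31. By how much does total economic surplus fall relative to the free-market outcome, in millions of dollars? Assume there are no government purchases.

33.75

Rearranging supply gives Qs = 2P - 26. In a free market, 114 - 3P = 2P - 26 gives the equilibrium P* = 28, Q* = 30.
Since 31 > 28, the floor is binding.
At P = 31: Qd = 114 - 3·31 = 21 and Qs = 2·31 - 26 = 36.
Quantity traded falls to 21. At Q = 21 the demand price is (114 - 21)/3 = 31 and the supply price is (26 + 21)/2 = 23.5.
Deadweight loss = ½ · (31 - 23.5) · (30 - 21) = ½ · 7.5 · 9 = 33.75.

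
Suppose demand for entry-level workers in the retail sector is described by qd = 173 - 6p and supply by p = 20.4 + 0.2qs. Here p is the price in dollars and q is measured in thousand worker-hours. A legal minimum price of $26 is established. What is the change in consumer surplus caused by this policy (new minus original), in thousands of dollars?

Rearranging supply gives qs = 5p - 102. Equilibrium: 173 - 6p = 5p - 102, so 275 = 11p and p* = 25, q* = 23.
Because the floor (26) lies above the market-clearing price, it is binding.
At p = 26: qd = 173 - 6·26 = 17 and qs = 5·26 - 102 = 28.
Consumer surplus without the control is ½ · (173/6 - 25) · 23 = 529/12.
With the floor, consumers buy 17 units at 26, so CS = ½ · (173/6 - 26) · 17 = 289/12.
Change in consumer surplus = 289/12 - 529/12 = -20.

-20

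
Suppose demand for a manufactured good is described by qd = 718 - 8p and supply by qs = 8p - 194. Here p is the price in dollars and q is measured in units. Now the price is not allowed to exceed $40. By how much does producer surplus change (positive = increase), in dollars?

-3298

Without the control the market clears where 718 - 8p = 8p - 194, i.e. p* = 57 and q* = 262.
Since 40 < 57, the ceiling is binding.
At p = 40: qd = 718 - 8·40 = 398 and qs = 8·40 - 194 = 126.
Producer surplus without the control is ½ · (57 - 24.25) · 262 = 4290.25.
With the ceiling, producers sell 126 units at 40, so PS = ½ · (40 - 24.25) · 126 = 992.25.
Change in producer surplus = 992.25 - 4290.25 = -3298.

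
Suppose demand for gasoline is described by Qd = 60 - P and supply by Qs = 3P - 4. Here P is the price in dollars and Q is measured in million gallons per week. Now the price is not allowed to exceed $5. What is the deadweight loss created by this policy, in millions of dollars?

726

Equilibrium: 60 - P = 3P - 4, so 64 = 4P and P* = 16, Q* = 44.
The ceiling of 5 is below the equilibrium price 16, so it binds.
At P = 5: Qd = 60 - 5 = 55 and Qs = 3·5 - 4 = 11.
Quantity traded falls to 11. At Q = 11 the demand price is 60 - 11 = 49 and the supply price is (4 + 11)/3 = 5.
Deadweight loss = ½ · (49 - 5) · (44 - 11) = ½ · 44 · 33 = 726.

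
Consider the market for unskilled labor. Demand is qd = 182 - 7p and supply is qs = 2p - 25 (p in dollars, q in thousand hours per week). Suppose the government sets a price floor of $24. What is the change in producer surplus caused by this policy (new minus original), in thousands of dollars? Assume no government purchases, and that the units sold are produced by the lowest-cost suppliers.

Setting quantity demanded equal to quantity supplied, 182 - 7p = 2p - 25, gives p* = 23 and q* = 21.
Because the floor (24) lies above the market-clearing price, it is binding.
At p = 24: qd = 182 - 7·24 = 14 and qs = 2·24 - 25 = 23.
Producer surplus without the control is ½ · (23 - 12.5) · 21 = 110.25.
With the floor, 14 units are sold at 24. The supply price at q = 14 is 19.5, so PS = ½ · [(24 - 12.5) + (24 - 19.5)] · 14 = 112.
Change in producer surplus = 112 - 110.25 = 1.75.

1.75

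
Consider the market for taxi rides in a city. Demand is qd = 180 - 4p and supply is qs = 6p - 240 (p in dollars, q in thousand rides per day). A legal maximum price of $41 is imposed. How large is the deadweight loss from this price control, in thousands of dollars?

Equilibrium: 180 - 4p = 6p - 240, so 420 = 10p and p* = 42, q* = 12.
The ceiling of 41 is below the equilibrium price 42, so it binds.
At p = 41: qd = 180 - 4·41 = 16 and qs = 6·41 - 240 = 6.
Quantity traded falls to 6. At q = 6 the demand price is (180 - 6)/4 = 43.5 and the supply price is (240 + 6)/6 = 41.
Deadweight loss = ½ · (43.5 - 41) · (12 - 6) = ½ · 2.5 · 6 = 7.5.

7.5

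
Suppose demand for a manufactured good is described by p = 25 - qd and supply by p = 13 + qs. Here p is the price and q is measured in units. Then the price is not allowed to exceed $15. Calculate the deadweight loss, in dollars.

Rearranging demand gives qd = 25 - p; rearranging supply gives qs = p - 13. In a free market, 25 - p = p - 13 gives the equilibrium p* = 19, q* = 6.
Since 15 < 19, the ceiling is binding.
At p = 15: qd = 25 - 15 = 10 and qs = 15 - 13 = 2.
Quantity traded falls to 2. At q = 2 the demand price is 25 - 2 = 23 and the supply price is 13 + 2 = 15.
Deadweight loss = ½ · (23 - 15) · (6 - 2) = ½ · 8 · 4 = 16.

16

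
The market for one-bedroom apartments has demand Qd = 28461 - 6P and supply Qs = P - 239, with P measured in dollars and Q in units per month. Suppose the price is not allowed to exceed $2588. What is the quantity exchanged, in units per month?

2349

Equilibrium: 28461 - 6P = P - 239, so 28700 = 7P and P* = 4100, Q* = 3861.
Because the ceiling (2588) lies below the market-clearing price, it is binding.
At P = 2588: Qd = 28461 - 6·2588 = 12933 and Qs = 2588 - 239 = 2349.
The quantity actually transacted is the short side, supply: 2349.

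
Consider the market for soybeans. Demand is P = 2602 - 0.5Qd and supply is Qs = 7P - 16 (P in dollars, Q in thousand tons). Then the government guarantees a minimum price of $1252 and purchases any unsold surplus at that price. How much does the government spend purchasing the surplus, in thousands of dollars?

7572096

Rearranging demand gives Qd = 5204 - 2P. Setting quantity demanded equal to quantity supplied, 5204 - 2P = 7P - 16, gives P* = 580 and Q* = 4044.
Because the floor (1252) lies above the market-clearing price, it is binding.
At P = 1252: Qd = 5204 - 2·1252 = 2700 and Qs = 7·1252 - 16 = 8748.
Surplus = Qs - Qd = 6048.
Government expenditure = surplus × support price = 6048 × 1252 = 7572096.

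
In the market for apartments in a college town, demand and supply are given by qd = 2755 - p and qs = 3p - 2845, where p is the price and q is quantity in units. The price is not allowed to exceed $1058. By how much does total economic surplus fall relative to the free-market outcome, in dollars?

701784

Equilibrium: 2755 - p = 3p - 2845, so 5600 = 4p and p* = 1400, q* = 1355.
Since 1058 < 1400, the ceiling is binding.
At p = 1058: qd = 2755 - 1058 = 1697 and qs = 3·1058 - 2845 = 329.
Quantity traded falls to 329. At q = 329 the demand price is 2755 - 329 = 2426 and the supply price is (2845 + 329)/3 = 1058.
Deadweight loss = ½ · (2426 - 1058) · (1355 - 329) = ½ · 1368 · 1026 = 701784.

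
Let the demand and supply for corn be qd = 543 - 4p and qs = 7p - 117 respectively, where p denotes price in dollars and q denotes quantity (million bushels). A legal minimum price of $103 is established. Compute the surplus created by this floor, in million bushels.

Equilibrium: 543 - 4p = 7p - 117, so 660 = 11p and p* = 60, q* = 303.
Because the floor (103) lies above the market-clearing price, it is binding.
At p = 103: qd = 543 - 4·103 = 131 and qs = 7·103 - 117 = 604.
Surplus = qs - qd = 604 - 131 = 473.

473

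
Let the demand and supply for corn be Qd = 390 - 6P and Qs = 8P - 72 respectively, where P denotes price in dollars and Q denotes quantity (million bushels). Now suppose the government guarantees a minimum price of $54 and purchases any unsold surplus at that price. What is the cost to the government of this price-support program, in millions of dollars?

Setting quantity demanded equal to quantity supplied, 390 - 6P = 8P - 72, gives P* = 33 and Q* = 192.
Since 54 > 33, the floor is binding.
At P = 54: Qd = 390 - 6·54 = 66 and Qs = 8·54 - 72 = 360.
Surplus = Qs - Qd = 294.
Government expenditure = surplus × support price = 294 × 54 = 15876.

15876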